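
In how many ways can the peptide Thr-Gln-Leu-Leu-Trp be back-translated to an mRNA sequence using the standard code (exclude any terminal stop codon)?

Thr: 4 codons.
Gln: 2 codons.
Leu: 6 codons.
Leu: 6 codons.
Trp: 1 codon.
4 × 2 × 6 × 6 × 1 = 288.

288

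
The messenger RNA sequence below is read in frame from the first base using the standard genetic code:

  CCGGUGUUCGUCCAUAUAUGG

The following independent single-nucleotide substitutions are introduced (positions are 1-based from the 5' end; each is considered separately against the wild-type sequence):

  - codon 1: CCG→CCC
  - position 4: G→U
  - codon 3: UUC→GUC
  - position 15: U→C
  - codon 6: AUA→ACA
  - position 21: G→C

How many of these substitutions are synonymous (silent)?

Codon 1: CCG (Pro) → CCC (Pro) — synonymous.
Codon 2: GUG (Val) → UUG (Leu) — missense.
Codon 3: UUC (Phe) → GUC (Val) — missense.
Codon 5: CAU (His) → CAC (His) — synonymous.
Codon 6: AUA (Ile) → ACA (Thr) — missense.
Codon 7: UGG (Trp) → UGC (Cys) — missense.
Synonymous: 2 of 6.

2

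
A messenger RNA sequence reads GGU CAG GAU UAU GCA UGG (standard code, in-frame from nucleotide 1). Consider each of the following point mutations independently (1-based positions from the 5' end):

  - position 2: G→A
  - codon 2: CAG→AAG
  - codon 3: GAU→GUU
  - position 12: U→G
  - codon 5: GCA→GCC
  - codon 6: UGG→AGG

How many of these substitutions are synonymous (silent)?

Codon 1: GGU (Gly) → GAU (Asp) — missense.
Codon 2: CAG (Gln) → AAG (Lys) — missense.
Codon 3: GAU (Asp) → GUU (Val) — missense.
Codon 4: UAU (Tyr) → UAG (Stop) — nonsense.
Codon 5: GCA (Ala) → GCC (Ala) — synonymous.
Codon 6: UGG (Trp) → AGG (Arg) — missense.
Synonymous: 1 of 6.

1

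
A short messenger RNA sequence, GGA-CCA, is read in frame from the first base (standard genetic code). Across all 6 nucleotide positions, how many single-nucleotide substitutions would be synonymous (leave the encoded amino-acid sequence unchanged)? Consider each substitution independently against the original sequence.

Codon 1 (GGA, Gly): 3 synonymous substitutions.
Codon 2 (CCA, Pro): 3 synonymous substitutions.
Total: 3 + 3 = 6.

6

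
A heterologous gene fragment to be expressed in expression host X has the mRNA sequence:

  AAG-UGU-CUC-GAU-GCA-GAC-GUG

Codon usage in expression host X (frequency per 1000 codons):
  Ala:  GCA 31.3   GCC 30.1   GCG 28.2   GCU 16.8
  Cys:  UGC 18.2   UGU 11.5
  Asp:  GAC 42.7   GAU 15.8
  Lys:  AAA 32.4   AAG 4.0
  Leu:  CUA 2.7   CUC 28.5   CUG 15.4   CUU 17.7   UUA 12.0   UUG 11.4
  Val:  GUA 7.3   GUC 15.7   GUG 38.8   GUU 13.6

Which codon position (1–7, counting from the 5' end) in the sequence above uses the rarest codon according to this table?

1

Codon 1 AAG (Lys): 4.0 per 1000.
Codon 2 UGU (Cys): 11.5 per 1000.
Codon 3 CUC (Leu): 28.5 per 1000.
Codon 4 GAU (Asp): 15.8 per 1000.
Codon 5 GCA (Ala): 31.3 per 1000.
Codon 6 GAC (Asp): 42.7 per 1000.
Codon 7 GUG (Val): 38.8 per 1000.
Lowest frequency is 4.0 at codon 1.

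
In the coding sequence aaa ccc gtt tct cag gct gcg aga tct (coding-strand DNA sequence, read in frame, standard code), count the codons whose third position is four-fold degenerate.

6

Codon 1 AAA (Lys): third position 2-fold.
Codon 2 CCC (Pro): third position 4-fold.
Codon 3 GTT (Val): third position 4-fold.
Codon 4 TCT (Ser): third position 4-fold.
Codon 5 CAG (Gln): third position 2-fold.
Codon 6 GCT (Ala): third position 4-fold.
Codon 7 GCG (Ala): third position 4-fold.
Codon 8 AGA (Arg): third position 2-fold.
Codon 9 TCT (Ser): third position 4-fold.
Four-fold degenerate third positions: 6.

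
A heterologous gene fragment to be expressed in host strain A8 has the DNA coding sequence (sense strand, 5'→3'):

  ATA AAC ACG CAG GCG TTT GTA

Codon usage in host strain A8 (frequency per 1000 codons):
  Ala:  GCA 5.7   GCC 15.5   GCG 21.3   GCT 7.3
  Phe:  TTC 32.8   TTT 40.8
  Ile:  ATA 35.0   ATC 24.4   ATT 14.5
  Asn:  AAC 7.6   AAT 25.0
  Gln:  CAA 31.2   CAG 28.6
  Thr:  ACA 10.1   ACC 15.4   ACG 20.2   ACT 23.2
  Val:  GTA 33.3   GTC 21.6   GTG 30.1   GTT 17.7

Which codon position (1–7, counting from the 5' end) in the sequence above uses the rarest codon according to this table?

2

Codon 1 ATA (Ile): 35.0 per 1000.
Codon 2 AAC (Asn): 7.6 per 1000.
Codon 3 ACG (Thr): 20.2 per 1000.
Codon 4 CAG (Gln): 28.6 per 1000.
Codon 5 GCG (Ala): 21.3 per 1000.
Codon 6 TTT (Phe): 40.8 per 1000.
Codon 7 GTA (Val): 33.3 per 1000.
Lowest frequency is 7.6 at codon 2.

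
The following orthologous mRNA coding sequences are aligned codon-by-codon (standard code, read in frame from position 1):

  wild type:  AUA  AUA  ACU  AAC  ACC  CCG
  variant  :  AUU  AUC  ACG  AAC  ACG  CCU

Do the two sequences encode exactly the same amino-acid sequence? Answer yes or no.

yes

Codon 1: AUA Ile / AUU Ile — synonymous.
Codon 2: AUA Ile / AUC Ile — synonymous.
Codon 3: ACU Thr / ACG Thr — synonymous.
Codon 4: AAC Asn / AAC Asn — identical.
Codon 5: ACC Thr / ACG Thr — synonymous.
Codon 6: CCG Pro / CCU Pro — synonymous.
Nonsynonymous differences: 0 → same protein.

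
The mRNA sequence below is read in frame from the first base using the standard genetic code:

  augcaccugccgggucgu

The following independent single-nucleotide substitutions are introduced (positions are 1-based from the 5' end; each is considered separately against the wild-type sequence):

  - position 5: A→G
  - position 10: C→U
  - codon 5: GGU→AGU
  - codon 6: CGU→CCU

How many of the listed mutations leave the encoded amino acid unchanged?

Codon 2: CAC (His) → CGC (Arg) — missense.
Codon 4: CCG (Pro) → UCG (Ser) — missense.
Codon 5: GGU (Gly) → AGU (Ser) — missense.
Codon 6: CGU (Arg) → CCU (Pro) — missense.
Synonymous: 0 of 4.

0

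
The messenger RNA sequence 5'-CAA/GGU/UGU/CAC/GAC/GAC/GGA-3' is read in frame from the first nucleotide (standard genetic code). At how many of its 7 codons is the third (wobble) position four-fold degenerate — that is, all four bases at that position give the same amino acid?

Codon 1 CAA (Gln): third position 2-fold.
Codon 2 GGU (Gly): third position 4-fold.
Codon 3 UGU (Cys): third position 2-fold.
Codon 4 CAC (His): third position 2-fold.
Codon 5 GAC (Asp): third position 2-fold.
Codon 6 GAC (Asp): third position 2-fold.
Codon 7 GGA (Gly): third position 4-fold.
Four-fold degenerate third positions: 2.

2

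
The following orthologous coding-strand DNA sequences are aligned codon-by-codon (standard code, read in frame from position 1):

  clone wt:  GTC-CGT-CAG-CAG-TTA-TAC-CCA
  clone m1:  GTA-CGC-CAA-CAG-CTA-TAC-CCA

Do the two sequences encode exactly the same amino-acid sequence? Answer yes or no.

yes

Codon 1: GTC Val / GTA Val — synonymous.
Codon 2: CGT Arg / CGC Arg — synonymous.
Codon 3: CAG Gln / CAA Gln — synonymous.
Codon 4: CAG Gln / CAG Gln — identical.
Codon 5: TTA Leu / CTA Leu — synonymous.
Codon 6: TAC Tyr / TAC Tyr — identical.
Codon 7: CCA Pro / CCA Pro — identical.
Nonsynonymous differences: 0 → same protein.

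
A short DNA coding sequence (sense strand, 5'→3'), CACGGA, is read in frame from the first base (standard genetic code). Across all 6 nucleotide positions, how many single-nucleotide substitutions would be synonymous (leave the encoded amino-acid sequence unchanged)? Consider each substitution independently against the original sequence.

4

Codon 1 (CAC, His): 1 synonymous substitution.
Codon 2 (GGA, Gly): 3 synonymous substitutions.
Total: 1 + 3 = 4.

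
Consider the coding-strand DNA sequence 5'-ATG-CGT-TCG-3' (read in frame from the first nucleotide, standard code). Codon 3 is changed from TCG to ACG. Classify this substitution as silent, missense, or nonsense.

missense

Position 7 falls in codon 3: TCG → Ser.
After the substitution the codon is ACG → Thr.
Ser ≠ Thr, so this is a missense mutation.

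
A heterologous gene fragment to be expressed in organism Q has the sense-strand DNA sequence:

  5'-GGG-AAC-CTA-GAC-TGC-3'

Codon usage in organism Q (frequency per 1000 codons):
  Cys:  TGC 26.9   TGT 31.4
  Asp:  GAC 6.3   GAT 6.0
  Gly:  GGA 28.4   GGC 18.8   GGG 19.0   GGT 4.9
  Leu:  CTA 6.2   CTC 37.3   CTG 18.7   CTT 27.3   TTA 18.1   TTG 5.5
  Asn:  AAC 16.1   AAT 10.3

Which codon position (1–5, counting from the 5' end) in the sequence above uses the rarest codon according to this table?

Codon 1 GGG (Gly): 19.0 per 1000.
Codon 2 AAC (Asn): 16.1 per 1000.
Codon 3 CTA (Leu): 6.2 per 1000.
Codon 4 GAC (Asp): 6.3 per 1000.
Codon 5 TGC (Cys): 26.9 per 1000.
Lowest frequency is 6.2 at codon 3.

3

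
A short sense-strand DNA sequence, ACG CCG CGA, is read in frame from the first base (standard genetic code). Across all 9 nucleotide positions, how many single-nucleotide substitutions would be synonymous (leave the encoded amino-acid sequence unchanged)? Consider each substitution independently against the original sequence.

10

Codon 1 (ACG, Thr): 3 synonymous substitutions.
Codon 2 (CCG, Pro): 3 synonymous substitutions.
Codon 3 (CGA, Arg): 4 synonymous substitutions.
Total: 3 + 3 + 4 = 10.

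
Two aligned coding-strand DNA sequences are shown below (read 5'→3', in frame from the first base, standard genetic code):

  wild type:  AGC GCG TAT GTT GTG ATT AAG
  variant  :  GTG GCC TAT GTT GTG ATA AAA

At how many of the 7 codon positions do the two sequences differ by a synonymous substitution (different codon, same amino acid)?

Codon 1: AGC Ser / GTG Val — nonsynonymous.
Codon 2: GCG Ala / GCC Ala — synonymous.
Codon 3: TAT Tyr / TAT Tyr — identical.
Codon 4: GTT Val / GTT Val — identical.
Codon 5: GTG Val / GTG Val — identical.
Codon 6: ATT Ile / ATA Ile — synonymous.
Codon 7: AAG Lys / AAA Lys — synonymous.
Synonymous differences: 3.

3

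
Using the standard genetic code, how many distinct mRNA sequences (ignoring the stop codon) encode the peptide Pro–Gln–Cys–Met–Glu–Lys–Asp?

128

Pro: 4 codons.
Gln: 2 codons.
Cys: 2 codons.
Met: 1 codon.
Glu: 2 codons.
Lys: 2 codons.
Asp: 2 codons.
4 × 2 × 2 × 1 × 2 × 2 × 2 = 128.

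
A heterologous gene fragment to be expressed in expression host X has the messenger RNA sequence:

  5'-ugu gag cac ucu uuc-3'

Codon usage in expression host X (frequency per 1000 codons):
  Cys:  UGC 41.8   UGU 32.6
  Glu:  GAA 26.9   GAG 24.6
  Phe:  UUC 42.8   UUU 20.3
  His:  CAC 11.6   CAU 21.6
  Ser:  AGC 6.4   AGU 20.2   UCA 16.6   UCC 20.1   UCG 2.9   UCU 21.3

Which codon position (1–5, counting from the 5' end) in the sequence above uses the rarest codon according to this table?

3

Codon 1 UGU (Cys): 32.6 per 1000.
Codon 2 GAG (Glu): 24.6 per 1000.
Codon 3 CAC (His): 11.6 per 1000.
Codon 4 UCU (Ser): 21.3 per 1000.
Codon 5 UUC (Phe): 42.8 per 1000.
Lowest frequency is 11.6 at codon 3.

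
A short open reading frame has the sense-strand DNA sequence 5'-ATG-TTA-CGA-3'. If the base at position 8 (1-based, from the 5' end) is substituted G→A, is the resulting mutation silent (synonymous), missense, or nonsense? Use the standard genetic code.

missense

Position 8 falls in codon 3: CGA → Arg.
After the substitution the codon is CAA → Gln.
Arg ≠ Gln, so this is a missense mutation.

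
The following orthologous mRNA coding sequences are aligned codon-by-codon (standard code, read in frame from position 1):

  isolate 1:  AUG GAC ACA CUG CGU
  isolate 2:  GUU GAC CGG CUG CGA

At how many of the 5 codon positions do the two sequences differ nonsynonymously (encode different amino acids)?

2

Codon 1: AUG Met / GUU Val — nonsynonymous.
Codon 2: GAC Asp / GAC Asp — identical.
Codon 3: ACA Thr / CGG Arg — nonsynonymous.
Codon 4: CUG Leu / CUG Leu — identical.
Codon 5: CGU Arg / CGA Arg — synonymous.
Nonsynonymous differences: 2.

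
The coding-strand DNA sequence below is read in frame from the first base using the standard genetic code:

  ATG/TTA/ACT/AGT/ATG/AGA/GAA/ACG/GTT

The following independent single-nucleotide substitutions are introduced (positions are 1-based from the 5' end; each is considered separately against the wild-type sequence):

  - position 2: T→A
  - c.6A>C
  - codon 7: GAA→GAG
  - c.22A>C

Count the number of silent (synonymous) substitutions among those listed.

Codon 1: ATG (Met) → AAG (Lys) — missense.
Codon 2: TTA (Leu) → TTC (Phe) — missense.
Codon 7: GAA (Glu) → GAG (Glu) — synonymous.
Codon 8: ACG (Thr) → CCG (Pro) — missense.
Synonymous: 1 of 4.

1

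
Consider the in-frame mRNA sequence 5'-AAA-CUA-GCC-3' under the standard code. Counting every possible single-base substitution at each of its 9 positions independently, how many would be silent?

Codon 1 (AAA, Lys): 1 synonymous substitution.
Codon 2 (CUA, Leu): 4 synonymous substitutions.
Codon 3 (GCC, Ala): 3 synonymous substitutions.
Total: 1 + 4 + 3 = 8.

8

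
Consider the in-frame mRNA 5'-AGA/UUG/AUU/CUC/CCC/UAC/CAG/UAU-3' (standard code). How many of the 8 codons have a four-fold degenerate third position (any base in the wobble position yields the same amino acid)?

Codon 1 AGA (Arg): third position 2-fold.
Codon 2 UUG (Leu): third position 2-fold.
Codon 3 AUU (Ile): third position 3-fold.
Codon 4 CUC (Leu): third position 4-fold.
Codon 5 CCC (Pro): third position 4-fold.
Codon 6 UAC (Tyr): third position 2-fold.
Codon 7 CAG (Gln): third position 2-fold.
Codon 8 UAU (Tyr): third position 2-fold.
Four-fold degenerate third positions: 2.

2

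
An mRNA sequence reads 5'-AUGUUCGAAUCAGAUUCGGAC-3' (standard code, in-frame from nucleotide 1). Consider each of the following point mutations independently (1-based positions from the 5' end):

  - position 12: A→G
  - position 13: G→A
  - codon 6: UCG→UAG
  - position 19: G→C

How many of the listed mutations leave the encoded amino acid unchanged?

Codon 4: UCA (Ser) → UCG (Ser) — synonymous.
Codon 5: GAU (Asp) → AAU (Asn) — missense.
Codon 6: UCG (Ser) → UAG (Stop) — nonsense.
Codon 7: GAC (Asp) → CAC (His) — missense.
Synonymous: 1 of 4.

1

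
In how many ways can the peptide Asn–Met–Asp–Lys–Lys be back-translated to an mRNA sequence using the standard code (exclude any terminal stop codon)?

16

Asn: 2 codons.
Met: 1 codon.
Asp: 2 codons.
Lys: 2 codons.
Lys: 2 codons.
2 × 1 × 2 × 2 × 2 = 16.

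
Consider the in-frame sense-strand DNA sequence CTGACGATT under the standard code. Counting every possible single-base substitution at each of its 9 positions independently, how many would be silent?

Codon 1 (CTG, Leu): 4 synonymous substitutions.
Codon 2 (ACG, Thr): 3 synonymous substitutions.
Codon 3 (ATT, Ile): 2 synonymous substitutions.
Total: 4 + 3 + 2 = 9.

9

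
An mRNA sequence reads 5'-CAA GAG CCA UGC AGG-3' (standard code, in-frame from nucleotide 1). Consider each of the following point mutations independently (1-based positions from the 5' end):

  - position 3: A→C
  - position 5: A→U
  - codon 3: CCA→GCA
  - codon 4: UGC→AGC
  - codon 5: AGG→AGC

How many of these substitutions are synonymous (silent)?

0

Codon 1: CAA (Gln) → CAC (His) — missense.
Codon 2: GAG (Glu) → GUG (Val) — missense.
Codon 3: CCA (Pro) → GCA (Ala) — missense.
Codon 4: UGC (Cys) → AGC (Ser) — missense.
Codon 5: AGG (Arg) → AGC (Ser) — missense.
Synonymous: 0 of 5.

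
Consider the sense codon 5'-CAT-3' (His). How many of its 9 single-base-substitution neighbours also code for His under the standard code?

Position 1: none → 0 synonymous.
Position 2: none → 0 synonymous.
Position 3: CAC → 1 synonymous.
Total: 0 + 0 + 1 = 1.

1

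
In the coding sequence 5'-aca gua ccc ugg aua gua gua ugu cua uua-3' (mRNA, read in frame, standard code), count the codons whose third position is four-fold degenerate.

Codon 1 ACA (Thr): third position 4-fold.
Codon 2 GUA (Val): third position 4-fold.
Codon 3 CCC (Pro): third position 4-fold.
Codon 4 UGG (Trp): third position 1-fold.
Codon 5 AUA (Ile): third position 3-fold.
Codon 6 GUA (Val): third position 4-fold.
Codon 7 GUA (Val): third position 4-fold.
Codon 8 UGU (Cys): third position 2-fold.
Codon 9 CUA (Leu): third position 4-fold.
Codon 10 UUA (Leu): third position 2-fold.
Four-fold degenerate third positions: 6.

6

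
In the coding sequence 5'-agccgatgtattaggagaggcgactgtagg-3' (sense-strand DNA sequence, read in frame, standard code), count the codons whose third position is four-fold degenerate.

Codon 1 AGC (Ser): third position 2-fold.
Codon 2 CGA (Arg): third position 4-fold.
Codon 3 TGT (Cys): third position 2-fold.
Codon 4 ATT (Ile): third position 3-fold.
Codon 5 AGG (Arg): third position 2-fold.
Codon 6 AGA (Arg): third position 2-fold.
Codon 7 GGC (Gly): third position 4-fold.
Codon 8 GAC (Asp): third position 2-fold.
Codon 9 TGT (Cys): third position 2-fold.
Codon 10 AGG (Arg): third position 2-fold.
Four-fold degenerate third positions: 2.

2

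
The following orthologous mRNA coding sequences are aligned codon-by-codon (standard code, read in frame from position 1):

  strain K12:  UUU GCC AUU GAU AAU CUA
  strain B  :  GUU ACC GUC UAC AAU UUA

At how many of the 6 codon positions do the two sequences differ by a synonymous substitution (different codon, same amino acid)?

Codon 1: UUU Phe / GUU Val — nonsynonymous.
Codon 2: GCC Ala / ACC Thr — nonsynonymous.
Codon 3: AUU Ile / GUC Val — nonsynonymous.
Codon 4: GAU Asp / UAC Tyr — nonsynonymous.
Codon 5: AAU Asn / AAU Asn — identical.
Codon 6: CUA Leu / UUA Leu — synonymous.
Synonymous differences: 1.

1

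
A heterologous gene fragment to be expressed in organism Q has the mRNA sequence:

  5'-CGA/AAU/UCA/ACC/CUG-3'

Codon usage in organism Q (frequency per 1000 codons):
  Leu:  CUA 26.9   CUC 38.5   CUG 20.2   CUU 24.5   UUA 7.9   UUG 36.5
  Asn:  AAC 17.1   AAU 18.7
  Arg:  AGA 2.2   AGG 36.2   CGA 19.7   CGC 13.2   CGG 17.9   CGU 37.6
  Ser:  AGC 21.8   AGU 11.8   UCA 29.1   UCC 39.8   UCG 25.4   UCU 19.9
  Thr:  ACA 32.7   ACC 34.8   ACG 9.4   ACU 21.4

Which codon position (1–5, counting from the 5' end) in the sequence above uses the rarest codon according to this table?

2

Codon 1 CGA (Arg): 19.7 per 1000.
Codon 2 AAU (Asn): 18.7 per 1000.
Codon 3 UCA (Ser): 29.1 per 1000.
Codon 4 ACC (Thr): 34.8 per 1000.
Codon 5 CUG (Leu): 20.2 per 1000.
Lowest frequency is 18.7 at codon 2.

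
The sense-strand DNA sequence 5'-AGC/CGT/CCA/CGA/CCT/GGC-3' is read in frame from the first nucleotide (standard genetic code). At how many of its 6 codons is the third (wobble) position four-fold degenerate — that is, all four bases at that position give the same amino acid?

5

Codon 1 AGC (Ser): third position 2-fold.
Codon 2 CGT (Arg): third position 4-fold.
Codon 3 CCA (Pro): third position 4-fold.
Codon 4 CGA (Arg): third position 4-fold.
Codon 5 CCT (Pro): third position 4-fold.
Codon 6 GGC (Gly): third position 4-fold.
Four-fold degenerate third positions: 5.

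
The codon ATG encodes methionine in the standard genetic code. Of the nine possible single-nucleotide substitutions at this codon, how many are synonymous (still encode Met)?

0

Position 1: none → 0 synonymous.
Position 2: none → 0 synonymous.
Position 3: none → 0 synonymous.
Total: 0 + 0 + 0 = 0.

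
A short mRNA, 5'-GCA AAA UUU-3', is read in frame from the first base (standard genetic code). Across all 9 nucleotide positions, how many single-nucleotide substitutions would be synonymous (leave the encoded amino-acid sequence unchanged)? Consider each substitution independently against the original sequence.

Codon 1 (GCA, Ala): 3 synonymous substitutions.
Codon 2 (AAA, Lys): 1 synonymous substitution.
Codon 3 (UUU, Phe): 1 synonymous substitution.
Total: 3 + 1 + 1 = 5.

5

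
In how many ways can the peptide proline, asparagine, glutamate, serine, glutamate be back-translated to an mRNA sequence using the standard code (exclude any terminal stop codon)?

Pro: 4 codons.
Asn: 2 codons.
Glu: 2 codons.
Ser: 6 codons.
Glu: 2 codons.
4 × 2 × 2 × 6 × 2 = 192.

192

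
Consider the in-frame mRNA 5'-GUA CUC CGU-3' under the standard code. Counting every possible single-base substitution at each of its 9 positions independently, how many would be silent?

Codon 1 (GUA, Val): 3 synonymous substitutions.
Codon 2 (CUC, Leu): 3 synonymous substitutions.
Codon 3 (CGU, Arg): 3 synonymous substitutions.
Total: 3 + 3 + 3 = 9.

9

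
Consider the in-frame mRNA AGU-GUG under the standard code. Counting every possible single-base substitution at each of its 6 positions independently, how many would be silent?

4

Codon 1 (AGU, Ser): 1 synonymous substitution.
Codon 2 (GUG, Val): 3 synonymous substitutions.
Total: 1 + 3 = 4.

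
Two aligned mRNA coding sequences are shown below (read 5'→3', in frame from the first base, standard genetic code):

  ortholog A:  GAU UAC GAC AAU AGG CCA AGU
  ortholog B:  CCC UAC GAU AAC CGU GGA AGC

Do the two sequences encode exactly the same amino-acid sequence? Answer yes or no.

Codon 1: GAU Asp / CCC Pro — nonsynonymous.
Codon 2: UAC Tyr / UAC Tyr — identical.
Codon 3: GAC Asp / GAU Asp — synonymous.
Codon 4: AAU Asn / AAC Asn — synonymous.
Codon 5: AGG Arg / CGU Arg — synonymous.
Codon 6: CCA Pro / GGA Gly — nonsynonymous.
Codon 7: AGU Ser / AGC Ser — synonymous.
Nonsynonymous differences: 2 → different protein.

no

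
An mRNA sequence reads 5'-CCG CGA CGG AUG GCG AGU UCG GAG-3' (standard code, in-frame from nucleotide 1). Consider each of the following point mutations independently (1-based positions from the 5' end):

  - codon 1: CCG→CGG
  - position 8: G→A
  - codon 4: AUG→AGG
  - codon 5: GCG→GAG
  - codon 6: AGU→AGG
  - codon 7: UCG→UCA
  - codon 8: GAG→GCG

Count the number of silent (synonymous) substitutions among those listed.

Codon 1: CCG (Pro) → CGG (Arg) — missense.
Codon 3: CGG (Arg) → CAG (Gln) — missense.
Codon 4: AUG (Met) → AGG (Arg) — missense.
Codon 5: GCG (Ala) → GAG (Glu) — missense.
Codon 6: AGU (Ser) → AGG (Arg) — missense.
Codon 7: UCG (Ser) → UCA (Ser) — synonymous.
Codon 8: GAG (Glu) → GCG (Ala) — missense.
Synonymous: 1 of 7.

1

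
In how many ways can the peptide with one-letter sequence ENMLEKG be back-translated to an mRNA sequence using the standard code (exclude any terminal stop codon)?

Glu: 2 codons.
Asn: 2 codons.
Met: 1 codon.
Leu: 6 codons.
Glu: 2 codons.
Lys: 2 codons.
Gly: 4 codons.
2 × 2 × 1 × 6 × 2 × 2 × 4 = 384.

384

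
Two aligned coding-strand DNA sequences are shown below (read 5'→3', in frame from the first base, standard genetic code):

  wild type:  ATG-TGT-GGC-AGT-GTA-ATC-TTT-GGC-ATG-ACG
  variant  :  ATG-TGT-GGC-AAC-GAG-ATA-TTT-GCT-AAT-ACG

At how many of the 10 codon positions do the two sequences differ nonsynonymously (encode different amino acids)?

Codon 1: ATG Met / ATG Met — identical.
Codon 2: TGT Cys / TGT Cys — identical.
Codon 3: GGC Gly / GGC Gly — identical.
Codon 4: AGT Ser / AAC Asn — nonsynonymous.
Codon 5: GTA Val / GAG Glu — nonsynonymous.
Codon 6: ATC Ile / ATA Ile — synonymous.
Codon 7: TTT Phe / TTT Phe — identical.
Codon 8: GGC Gly / GCT Ala — nonsynonymous.
Codon 9: ATG Met / AAT Asn — nonsynonymous.
Codon 10: ACG Thr / ACG Thr — identical.
Nonsynonymous differences: 4.

4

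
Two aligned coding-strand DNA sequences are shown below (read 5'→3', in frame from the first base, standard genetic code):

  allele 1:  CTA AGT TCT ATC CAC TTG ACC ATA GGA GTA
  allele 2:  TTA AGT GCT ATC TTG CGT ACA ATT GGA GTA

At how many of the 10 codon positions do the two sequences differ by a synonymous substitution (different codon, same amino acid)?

Codon 1: CTA Leu / TTA Leu — synonymous.
Codon 2: AGT Ser / AGT Ser — identical.
Codon 3: TCT Ser / GCT Ala — nonsynonymous.
Codon 4: ATC Ile / ATC Ile — identical.
Codon 5: CAC His / TTG Leu — nonsynonymous.
Codon 6: TTG Leu / CGT Arg — nonsynonymous.
Codon 7: ACC Thr / ACA Thr — synonymous.
Codon 8: ATA Ile / ATT Ile — synonymous.
Codon 9: GGA Gly / GGA Gly — identical.
Codon 10: GTA Val / GTA Val — identical.
Synonymous differences: 3.

3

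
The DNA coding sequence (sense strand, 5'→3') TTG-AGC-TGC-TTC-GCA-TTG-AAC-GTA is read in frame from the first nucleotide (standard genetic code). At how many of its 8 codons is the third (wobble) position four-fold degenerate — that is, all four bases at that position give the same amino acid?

2

Codon 1 TTG (Leu): third position 2-fold.
Codon 2 AGC (Ser): third position 2-fold.
Codon 3 TGC (Cys): third position 2-fold.
Codon 4 TTC (Phe): third position 2-fold.
Codon 5 GCA (Ala): third position 4-fold.
Codon 6 TTG (Leu): third position 2-fold.
Codon 7 AAC (Asn): third position 2-fold.
Codon 8 GTA (Val): third position 4-fold.
Four-fold degenerate third positions: 2.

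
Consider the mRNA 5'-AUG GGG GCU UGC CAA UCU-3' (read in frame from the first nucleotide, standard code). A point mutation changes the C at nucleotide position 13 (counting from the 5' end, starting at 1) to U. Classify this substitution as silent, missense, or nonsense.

Position 13 falls in codon 5: CAA → Gln.
After the substitution the codon is UAA → Stop.
The new codon is a stop codon, so this is a nonsense mutation.

nonsense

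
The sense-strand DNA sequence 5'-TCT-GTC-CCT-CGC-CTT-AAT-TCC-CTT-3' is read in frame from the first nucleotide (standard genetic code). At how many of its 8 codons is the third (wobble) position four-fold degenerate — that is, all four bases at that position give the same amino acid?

Codon 1 TCT (Ser): third position 4-fold.
Codon 2 GTC (Val): third position 4-fold.
Codon 3 CCT (Pro): third position 4-fold.
Codon 4 CGC (Arg): third position 4-fold.
Codon 5 CTT (Leu): third position 4-fold.
Codon 6 AAT (Asn): third position 2-fold.
Codon 7 TCC (Ser): third position 4-fold.
Codon 8 CTT (Leu): third position 4-fold.
Four-fold degenerate third positions: 7.

7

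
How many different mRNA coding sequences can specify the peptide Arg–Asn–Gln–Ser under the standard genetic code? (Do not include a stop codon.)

144

Arg: 6 codons.
Asn: 2 codons.
Gln: 2 codons.
Ser: 6 codons.
6 × 2 × 2 × 6 = 144.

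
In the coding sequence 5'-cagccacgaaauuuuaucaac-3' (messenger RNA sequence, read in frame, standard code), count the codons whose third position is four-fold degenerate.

Codon 1 CAG (Gln): third position 2-fold.
Codon 2 CCA (Pro): third position 4-fold.
Codon 3 CGA (Arg): third position 4-fold.
Codon 4 AAU (Asn): third position 2-fold.
Codon 5 UUU (Phe): third position 2-fold.
Codon 6 AUC (Ile): third position 3-fold.
Codon 7 AAC (Asn): third position 2-fold.
Four-fold degenerate third positions: 2.

2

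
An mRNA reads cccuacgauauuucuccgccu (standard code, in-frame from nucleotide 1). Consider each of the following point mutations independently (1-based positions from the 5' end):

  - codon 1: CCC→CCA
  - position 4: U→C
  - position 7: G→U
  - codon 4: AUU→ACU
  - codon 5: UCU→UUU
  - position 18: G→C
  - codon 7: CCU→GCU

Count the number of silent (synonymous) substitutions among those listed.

Codon 1: CCC (Pro) → CCA (Pro) — synonymous.
Codon 2: UAC (Tyr) → CAC (His) — missense.
Codon 3: GAU (Asp) → UAU (Tyr) — missense.
Codon 4: AUU (Ile) → ACU (Thr) — missense.
Codon 5: UCU (Ser) → UUU (Phe) — missense.
Codon 6: CCG (Pro) → CCC (Pro) — synonymous.
Codon 7: CCU (Pro) → GCU (Ala) — missense.
Synonymous: 2 of 7.

2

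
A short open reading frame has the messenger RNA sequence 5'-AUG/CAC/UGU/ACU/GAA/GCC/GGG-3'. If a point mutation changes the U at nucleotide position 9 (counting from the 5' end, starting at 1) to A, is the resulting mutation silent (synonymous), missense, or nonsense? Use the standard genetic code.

Position 9 falls in codon 3: UGU → Cys.
After the substitution the codon is UGA → Stop.
The new codon is a stop codon, so this is a nonsense mutation.

nonsense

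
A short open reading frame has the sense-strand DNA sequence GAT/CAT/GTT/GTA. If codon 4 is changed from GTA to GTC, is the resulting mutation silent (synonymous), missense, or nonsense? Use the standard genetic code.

silent

Position 12 falls in codon 4: GTA → Val.
After the substitution the codon is GTC → Val.
Both encode Val, so the change is synonymous.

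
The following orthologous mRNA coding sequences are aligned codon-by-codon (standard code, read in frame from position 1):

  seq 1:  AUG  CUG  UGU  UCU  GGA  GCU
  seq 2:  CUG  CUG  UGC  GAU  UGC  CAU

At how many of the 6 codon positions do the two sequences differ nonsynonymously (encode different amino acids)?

4

Codon 1: AUG Met / CUG Leu — nonsynonymous.
Codon 2: CUG Leu / CUG Leu — identical.
Codon 3: UGU Cys / UGC Cys — synonymous.
Codon 4: UCU Ser / GAU Asp — nonsynonymous.
Codon 5: GGA Gly / UGC Cys — nonsynonymous.
Codon 6: GCU Ala / CAU His — nonsynonymous.
Nonsynonymous differences: 4.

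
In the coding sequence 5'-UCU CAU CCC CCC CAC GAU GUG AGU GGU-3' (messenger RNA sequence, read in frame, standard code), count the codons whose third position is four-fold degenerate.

Codon 1 UCU (Ser): third position 4-fold.
Codon 2 CAU (His): third position 2-fold.
Codon 3 CCC (Pro): third position 4-fold.
Codon 4 CCC (Pro): third position 4-fold.
Codon 5 CAC (His): third position 2-fold.
Codon 6 GAU (Asp): third position 2-fold.
Codon 7 GUG (Val): third position 4-fold.
Codon 8 AGU (Ser): third position 2-fold.
Codon 9 GGU (Gly): third position 4-fold.
Four-fold degenerate third positions: 5.

5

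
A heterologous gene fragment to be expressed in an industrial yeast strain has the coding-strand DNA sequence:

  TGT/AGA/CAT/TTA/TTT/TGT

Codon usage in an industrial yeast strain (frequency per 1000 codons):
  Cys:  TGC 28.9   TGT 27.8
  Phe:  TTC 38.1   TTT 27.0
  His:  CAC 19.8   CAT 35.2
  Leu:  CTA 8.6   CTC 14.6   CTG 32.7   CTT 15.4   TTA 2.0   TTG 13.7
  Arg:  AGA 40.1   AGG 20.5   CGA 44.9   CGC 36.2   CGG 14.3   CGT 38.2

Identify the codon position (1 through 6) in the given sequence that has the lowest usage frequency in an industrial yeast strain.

4

Codon 1 TGT (Cys): 27.8 per 1000.
Codon 2 AGA (Arg): 40.1 per 1000.
Codon 3 CAT (His): 35.2 per 1000.
Codon 4 TTA (Leu): 2.0 per 1000.
Codon 5 TTT (Phe): 27.0 per 1000.
Codon 6 TGT (Cys): 27.8 per 1000.
Lowest frequency is 2.0 at codon 4.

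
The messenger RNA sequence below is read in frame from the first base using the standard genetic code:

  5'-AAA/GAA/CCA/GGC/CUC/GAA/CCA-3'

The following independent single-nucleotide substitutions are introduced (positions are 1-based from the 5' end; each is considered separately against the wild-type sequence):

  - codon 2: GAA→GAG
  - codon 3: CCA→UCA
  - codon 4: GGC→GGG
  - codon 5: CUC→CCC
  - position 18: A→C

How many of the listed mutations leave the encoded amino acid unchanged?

Codon 2: GAA (Glu) → GAG (Glu) — synonymous.
Codon 3: CCA (Pro) → UCA (Ser) — missense.
Codon 4: GGC (Gly) → GGG (Gly) — synonymous.
Codon 5: CUC (Leu) → CCC (Pro) — missense.
Codon 6: GAA (Glu) → GAC (Asp) — missense.
Synonymous: 2 of 5.

2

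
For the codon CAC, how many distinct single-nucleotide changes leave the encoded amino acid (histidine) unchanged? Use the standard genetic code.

1

Position 1: none → 0 synonymous.
Position 2: none → 0 synonymous.
Position 3: CAU → 1 synonymous.
Total: 0 + 0 + 1 = 1.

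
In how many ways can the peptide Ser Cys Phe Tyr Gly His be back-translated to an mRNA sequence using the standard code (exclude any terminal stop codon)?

Ser: 6 codons.
Cys: 2 codons.
Phe: 2 codons.
Tyr: 2 codons.
Gly: 4 codons.
His: 2 codons.
6 × 2 × 2 × 2 × 4 × 2 = 384.

384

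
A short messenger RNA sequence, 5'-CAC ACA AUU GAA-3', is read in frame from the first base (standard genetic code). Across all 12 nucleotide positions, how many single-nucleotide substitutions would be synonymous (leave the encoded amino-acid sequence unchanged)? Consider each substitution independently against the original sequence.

7

Codon 1 (CAC, His): 1 synonymous substitution.
Codon 2 (ACA, Thr): 3 synonymous substitutions.
Codon 3 (AUU, Ile): 2 synonymous substitutions.
Codon 4 (GAA, Glu): 1 synonymous substitution.
Total: 1 + 3 + 2 + 1 = 7.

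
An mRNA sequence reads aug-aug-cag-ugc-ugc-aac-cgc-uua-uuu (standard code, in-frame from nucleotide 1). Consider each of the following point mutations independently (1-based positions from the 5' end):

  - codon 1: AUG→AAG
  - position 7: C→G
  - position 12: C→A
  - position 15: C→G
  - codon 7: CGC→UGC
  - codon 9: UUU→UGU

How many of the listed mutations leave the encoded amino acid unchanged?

0

Codon 1: AUG (Met) → AAG (Lys) — missense.
Codon 3: CAG (Gln) → GAG (Glu) — missense.
Codon 4: UGC (Cys) → UGA (Stop) — nonsense.
Codon 5: UGC (Cys) → UGG (Trp) — missense.
Codon 7: CGC (Arg) → UGC (Cys) — missense.
Codon 9: UUU (Phe) → UGU (Cys) — missense.
Synonymous: 0 of 6.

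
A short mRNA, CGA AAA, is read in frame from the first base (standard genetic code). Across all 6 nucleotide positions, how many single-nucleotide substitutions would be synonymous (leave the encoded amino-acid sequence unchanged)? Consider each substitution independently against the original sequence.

Codon 1 (CGA, Arg): 4 synonymous substitutions.
Codon 2 (AAA, Lys): 1 synonymous substitution.
Total: 4 + 1 = 5.

5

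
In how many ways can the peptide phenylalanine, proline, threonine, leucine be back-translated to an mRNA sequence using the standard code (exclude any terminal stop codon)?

Phe: 2 codons.
Pro: 4 codons.
Thr: 4 codons.
Leu: 6 codons.
2 × 4 × 4 × 6 = 192.

192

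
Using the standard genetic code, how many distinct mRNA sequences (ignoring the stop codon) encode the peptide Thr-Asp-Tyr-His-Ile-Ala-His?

Thr: 4 codons.
Asp: 2 codons.
Tyr: 2 codons.
His: 2 codons.
Ile: 3 codons.
Ala: 4 codons.
His: 2 codons.
4 × 2 × 2 × 2 × 3 × 4 × 2 = 768.

768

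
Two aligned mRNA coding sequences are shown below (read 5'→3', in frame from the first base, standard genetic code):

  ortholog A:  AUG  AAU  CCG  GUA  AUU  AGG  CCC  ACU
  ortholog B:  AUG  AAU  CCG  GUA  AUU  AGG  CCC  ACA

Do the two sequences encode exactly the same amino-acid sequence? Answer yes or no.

yes

Codon 1: AUG Met / AUG Met — identical.
Codon 2: AAU Asn / AAU Asn — identical.
Codon 3: CCG Pro / CCG Pro — identical.
Codon 4: GUA Val / GUA Val — identical.
Codon 5: AUU Ile / AUU Ile — identical.
Codon 6: AGG Arg / AGG Arg — identical.
Codon 7: CCC Pro / CCC Pro — identical.
Codon 8: ACU Thr / ACA Thr — synonymous.
Nonsynonymous differences: 0 → same protein.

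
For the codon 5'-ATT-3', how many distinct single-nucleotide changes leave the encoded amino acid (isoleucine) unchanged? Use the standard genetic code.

2

Position 1: none → 0 synonymous.
Position 2: none → 0 synonymous.
Position 3: ATC, ATA → 2 synonymous.
Total: 0 + 0 + 2 = 2.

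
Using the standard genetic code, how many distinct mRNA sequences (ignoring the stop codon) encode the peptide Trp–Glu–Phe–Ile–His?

24

Trp: 1 codon.
Glu: 2 codons.
Phe: 2 codons.
Ile: 3 codons.
His: 2 codons.
1 × 2 × 2 × 3 × 2 = 24.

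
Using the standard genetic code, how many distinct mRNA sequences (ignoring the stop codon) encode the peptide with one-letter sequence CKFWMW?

Cys: 2 codons.
Lys: 2 codons.
Phe: 2 codons.
Trp: 1 codon.
Met: 1 codon.
Trp: 1 codon.
2 × 2 × 2 × 1 × 1 × 1 = 8.

8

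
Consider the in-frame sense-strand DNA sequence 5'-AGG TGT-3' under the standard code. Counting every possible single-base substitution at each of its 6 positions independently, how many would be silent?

Codon 1 (AGG, Arg): 2 synonymous substitutions.
Codon 2 (TGT, Cys): 1 synonymous substitution.
Total: 2 + 1 = 3.

3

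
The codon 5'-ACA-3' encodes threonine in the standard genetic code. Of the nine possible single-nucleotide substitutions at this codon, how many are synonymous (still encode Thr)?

Position 1: none → 0 synonymous.
Position 2: none → 0 synonymous.
Position 3: ACU, ACC, ACG → 3 synonymous.
Total: 0 + 0 + 3 = 3.

3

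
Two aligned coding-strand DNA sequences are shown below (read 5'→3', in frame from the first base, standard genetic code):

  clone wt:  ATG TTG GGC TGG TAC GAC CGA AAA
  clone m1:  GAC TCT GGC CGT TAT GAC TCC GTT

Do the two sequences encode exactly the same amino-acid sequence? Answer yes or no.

no

Codon 1: ATG Met / GAC Asp — nonsynonymous.
Codon 2: TTG Leu / TCT Ser — nonsynonymous.
Codon 3: GGC Gly / GGC Gly — identical.
Codon 4: TGG Trp / CGT Arg — nonsynonymous.
Codon 5: TAC Tyr / TAT Tyr — synonymous.
Codon 6: GAC Asp / GAC Asp — identical.
Codon 7: CGA Arg / TCC Ser — nonsynonymous.
Codon 8: AAA Lys / GTT Val — nonsynonymous.
Nonsynonymous differences: 5 → different protein.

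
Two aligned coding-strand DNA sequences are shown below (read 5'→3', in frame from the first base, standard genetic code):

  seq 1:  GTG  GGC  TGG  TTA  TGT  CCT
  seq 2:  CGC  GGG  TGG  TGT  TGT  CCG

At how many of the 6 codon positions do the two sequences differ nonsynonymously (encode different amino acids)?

Codon 1: GTG Val / CGC Arg — nonsynonymous.
Codon 2: GGC Gly / GGG Gly — synonymous.
Codon 3: TGG Trp / TGG Trp — identical.
Codon 4: TTA Leu / TGT Cys — nonsynonymous.
Codon 5: TGT Cys / TGT Cys — identical.
Codon 6: CCT Pro / CCG Pro — synonymous.
Nonsynonymous differences: 2.

2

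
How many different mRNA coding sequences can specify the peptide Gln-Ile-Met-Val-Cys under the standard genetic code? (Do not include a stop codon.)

Gln: 2 codons.
Ile: 3 codons.
Met: 1 codon.
Val: 4 codons.
Cys: 2 codons.
2 × 3 × 1 × 4 × 2 = 48.

48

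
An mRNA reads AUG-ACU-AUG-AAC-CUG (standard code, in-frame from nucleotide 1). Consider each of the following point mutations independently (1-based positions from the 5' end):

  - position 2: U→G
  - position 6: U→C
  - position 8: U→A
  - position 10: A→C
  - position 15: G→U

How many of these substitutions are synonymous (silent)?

Codon 1: AUG (Met) → AGG (Arg) — missense.
Codon 2: ACU (Thr) → ACC (Thr) — synonymous.
Codon 3: AUG (Met) → AAG (Lys) — missense.
Codon 4: AAC (Asn) → CAC (His) — missense.
Codon 5: CUG (Leu) → CUU (Leu) — synonymous.
Synonymous: 2 of 5.

2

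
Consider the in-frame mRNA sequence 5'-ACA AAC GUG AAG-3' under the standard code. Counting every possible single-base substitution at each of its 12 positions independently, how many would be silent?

8

Codon 1 (ACA, Thr): 3 synonymous substitutions.
Codon 2 (AAC, Asn): 1 synonymous substitution.
Codon 3 (GUG, Val): 3 synonymous substitutions.
Codon 4 (AAG, Lys): 1 synonymous substitution.
Total: 3 + 1 + 3 + 1 = 8.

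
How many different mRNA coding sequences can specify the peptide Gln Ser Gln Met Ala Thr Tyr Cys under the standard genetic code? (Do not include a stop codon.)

Gln: 2 codons.
Ser: 6 codons.
Gln: 2 codons.
Met: 1 codon.
Ala: 4 codons.
Thr: 4 codons.
Tyr: 2 codons.
Cys: 2 codons.
2 × 6 × 2 × 1 × 4 × 4 × 2 × 2 = 1536.

1536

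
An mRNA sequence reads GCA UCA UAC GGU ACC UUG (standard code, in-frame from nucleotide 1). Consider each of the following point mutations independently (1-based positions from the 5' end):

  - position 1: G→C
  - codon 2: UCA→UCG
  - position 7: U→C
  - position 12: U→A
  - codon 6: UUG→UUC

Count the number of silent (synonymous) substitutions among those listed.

Codon 1: GCA (Ala) → CCA (Pro) — missense.
Codon 2: UCA (Ser) → UCG (Ser) — synonymous.
Codon 3: UAC (Tyr) → CAC (His) — missense.
Codon 4: GGU (Gly) → GGA (Gly) — synonymous.
Codon 6: UUG (Leu) → UUC (Phe) — missense.
Synonymous: 2 of 5.

2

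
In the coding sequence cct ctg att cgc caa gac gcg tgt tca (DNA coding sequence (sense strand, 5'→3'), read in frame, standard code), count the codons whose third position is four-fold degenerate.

Codon 1 CCT (Pro): third position 4-fold.
Codon 2 CTG (Leu): third position 4-fold.
Codon 3 ATT (Ile): third position 3-fold.
Codon 4 CGC (Arg): third position 4-fold.
Codon 5 CAA (Gln): third position 2-fold.
Codon 6 GAC (Asp): third position 2-fold.
Codon 7 GCG (Ala): third position 4-fold.
Codon 8 TGT (Cys): third position 2-fold.
Codon 9 TCA (Ser): third position 4-fold.
Four-fold degenerate third positions: 5.

5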